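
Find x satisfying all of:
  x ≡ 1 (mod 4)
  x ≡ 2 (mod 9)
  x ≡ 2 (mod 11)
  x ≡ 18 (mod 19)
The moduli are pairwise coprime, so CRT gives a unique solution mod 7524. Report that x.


Product of moduli M = 4 · 9 · 11 · 19 = 7524.
Merge one congruence at a time:
  Start: x ≡ 1 (mod 4).
  Combine with x ≡ 2 (mod 9); new modulus lcm = 36.
    Write x = 1 + 4·t and substitute into x ≡ 2 (mod 9): 4·t ≡ 2 − 1 = 1 (mod 9).
    The inverse of 4 mod 9 is 7 (since 4·7 = 28 = 3·9 + 1), so t ≡ 7·1 = 7 ≡ 7 (mod 9).
    Then x = 1 + 4·7 = 29, valid modulo lcm(4, 9) = 36: x ≡ 29 (mod 36).
  Combine with x ≡ 2 (mod 11); new modulus lcm = 396.
    Write x = 29 + 36·t and substitute into x ≡ 2 (mod 11): 36·t ≡ 2 − 29 = -27 (mod 11).
    Reduce coefficients mod 11: 3·t ≡ 6 (mod 11).
    The inverse of 3 mod 11 is 4 (since 3·4 = 12 = 1·11 + 1), so t ≡ 4·6 = 24 ≡ 2 (mod 11).
    Then x = 29 + 36·2 = 101, valid modulo lcm(36, 11) = 396: x ≡ 101 (mod 396).
  Combine with x ≡ 18 (mod 19); new modulus lcm = 7524.
    Write x = 101 + 396·t and substitute into x ≡ 18 (mod 19): 396·t ≡ 18 − 101 = -83 (mod 19).
    Reduce coefficients mod 19: 16·t ≡ 12 (mod 19).
    The inverse of 16 mod 19 is 6 (since 16·6 = 96 = 5·19 + 1), so t ≡ 6·12 = 72 ≡ 15 (mod 19).
    Then x = 101 + 396·15 = 6041, valid modulo lcm(396, 19) = 7524: x ≡ 6041 (mod 7524).
Verify against each original: 6041 mod 4 = 1, 6041 mod 9 = 2, 6041 mod 11 = 2, 6041 mod 19 = 18.

x ≡ 6041 (mod 7524).


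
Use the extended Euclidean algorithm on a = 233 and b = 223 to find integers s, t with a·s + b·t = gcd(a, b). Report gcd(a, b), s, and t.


Euclidean algorithm on (233, 223) — divide until remainder is 0:
  233 = 1 · 223 + 10
  223 = 22 · 10 + 3
  10 = 3 · 3 + 1
  3 = 3 · 1 + 0
gcd(233, 223) = 1.
Track Bezout coefficients alongside the remainders: start with r₀ = 233 = a·1 + b·0 (s = 1, t = 0) and r₁ = 223 = a·0 + b·1 (s = 0, t = 1); each new remainder r_{k+1} = r_{k-1} − q_k·r_k inherits s_{k+1} = s_{k-1} − q_k·s_k, t_{k+1} = t_{k-1} − q_k·t_k, so r_k = a·s_k + b·t_k at every step:
  q = 1: r = 10, s = 1 − 1·0 = 1, t = 0 − 1·1 = -1  (check: 233·1 + 223·(-1) = 10)
  q = 22: r = 3, s = 0 − 22·1 = -22, t = 1 − 22·(-1) = 23  (check: 233·(-22) + 223·23 = 3)
  q = 3: r = 1, s = 1 − 3·(-22) = 67, t = -1 − 3·23 = -70  (check: 233·67 + 223·(-70) = 1)
The row with r = 1 (the gcd) gives the Bezout coefficients s = 67, t = -70.
Result: 233 · (67) + 223 · (-70) = 1.

gcd(233, 223) = 1; s = 67, t = -70 (check: 233·67 + 223·(-70) = 1).


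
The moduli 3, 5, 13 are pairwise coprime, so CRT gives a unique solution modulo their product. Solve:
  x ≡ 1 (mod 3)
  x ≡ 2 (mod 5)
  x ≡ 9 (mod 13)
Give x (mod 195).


Moduli 3, 5, 13 are pairwise coprime; by CRT there is a unique solution modulo M = 3 · 5 · 13 = 195.
Solve pairwise, accumulating the modulus:
  Start with x ≡ 1 (mod 3).
  Combine with x ≡ 2 (mod 5): since gcd(3, 5) = 1, we get a unique residue mod 15.
    Write x = 1 + 3·t and substitute into x ≡ 2 (mod 5): 3·t ≡ 2 − 1 = 1 (mod 5).
    The inverse of 3 mod 5 is 2 (since 3·2 = 6 = 1·5 + 1), so t ≡ 2·1 = 2 ≡ 2 (mod 5).
    Then x = 1 + 3·2 = 7, valid modulo lcm(3, 5) = 15: x ≡ 7 (mod 15).
  Combine with x ≡ 9 (mod 13): since gcd(15, 13) = 1, we get a unique residue mod 195.
    Write x = 7 + 15·t and substitute into x ≡ 9 (mod 13): 15·t ≡ 9 − 7 = 2 (mod 13).
    Reduce coefficients mod 13: 2·t ≡ 2 (mod 13).
    The inverse of 2 mod 13 is 7 (since 2·7 = 14 = 1·13 + 1), so t ≡ 7·2 = 14 ≡ 1 (mod 13).
    Then x = 7 + 15·1 = 22, valid modulo lcm(15, 13) = 195: x ≡ 22 (mod 195).
Verify: 22 mod 3 = 1 ✓, 22 mod 5 = 2 ✓, 22 mod 13 = 9 ✓.

x ≡ 22 (mod 195).


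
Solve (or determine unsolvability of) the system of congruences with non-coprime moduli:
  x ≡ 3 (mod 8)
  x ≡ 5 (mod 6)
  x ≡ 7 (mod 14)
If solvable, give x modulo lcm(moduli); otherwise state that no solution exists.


Moduli 8, 6, 14 are not pairwise coprime, so CRT works modulo lcm(m_i) when all pairwise compatibility conditions hold.
Pairwise compatibility: gcd(m_i, m_j) must divide a_i - a_j for every pair.
Merge one congruence at a time:
  Start: x ≡ 3 (mod 8).
  Combine with x ≡ 5 (mod 6): gcd(8, 6) = 2; 5 - 3 = 2, which IS divisible by 2, so compatible.
    Write x = 3 + 8·t and substitute into x ≡ 5 (mod 6): 8·t ≡ 5 − 3 = 2 (mod 6).
    Divide the congruence (and modulus) by g = 2: 4·t ≡ 1 (mod 3).
    Reduce coefficients mod 3: 1·t ≡ 1 (mod 3).
    So t ≡ 1 (mod 3).
    Then x = 3 + 8·1 = 11, valid modulo lcm(8, 6) = 24: x ≡ 11 (mod 24).
  Combine with x ≡ 7 (mod 14): gcd(24, 14) = 2; 7 - 11 = -4, which IS divisible by 2, so compatible.
    Write x = 11 + 24·t and substitute into x ≡ 7 (mod 14): 24·t ≡ 7 − 11 = -4 (mod 14).
    Divide the congruence (and modulus) by g = 2: 12·t ≡ -2 (mod 7).
    Reduce coefficients mod 7: 5·t ≡ 5 (mod 7).
    The inverse of 5 mod 7 is 3 (since 5·3 = 15 = 2·7 + 1), so t ≡ 3·5 = 15 ≡ 1 (mod 7).
    Then x = 11 + 24·1 = 35, valid modulo lcm(24, 14) = 168: x ≡ 35 (mod 168).
Verify: 35 mod 8 = 3, 35 mod 6 = 5, 35 mod 14 = 7.

x ≡ 35 (mod 168).


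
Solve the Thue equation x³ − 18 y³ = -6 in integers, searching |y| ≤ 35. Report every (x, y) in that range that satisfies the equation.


The equation is x³ - 18y³ = -6. For fixed y, x³ = 18·y³ − 6, so a solution requires the RHS to be a perfect cube.
Strategy: iterate y from -35 to 35, compute RHS = 18·y³ − 6, and check whether it is a (positive or negative) perfect cube.
Check small values of y:
  y = 0: RHS = -6 is not a perfect cube.
  y = 1: RHS = 12 is not a perfect cube.
  y = -1: RHS = -24 is not a perfect cube.
  y = 2: RHS = 138 is not a perfect cube.
  y = -2: RHS = -150 is not a perfect cube.
  y = 3: RHS = 480 is not a perfect cube.
  y = -3: RHS = -492 is not a perfect cube.
Continuing the search up to |y| = 35 finds no solutions either.
No (x, y) in the scanned range satisfies the equation.

No integer solutions with |y| ≤ 35.


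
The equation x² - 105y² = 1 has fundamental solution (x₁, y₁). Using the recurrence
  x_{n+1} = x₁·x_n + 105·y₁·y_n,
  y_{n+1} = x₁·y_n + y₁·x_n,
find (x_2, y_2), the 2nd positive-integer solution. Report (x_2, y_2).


Step 1: Find the fundamental solution (x₁, y₁) of x² - 105y² = 1.
  Expand √105 as a continued fraction. a₀ = ⌊√105⌋ = 10; iterate m_{k+1} = d_k·a_k − m_k, d_{k+1} = (105 − m_{k+1}²)/d_k, a_{k+1} = ⌊(a₀ + m_{k+1})/d_{k+1}⌋ (starting m₀ = 0, d₀ = 1), with convergents p_k = a_k·p_{k-1} + p_{k-2}, q_k = a_k·q_{k-1} + q_{k-2} (p₋₁ = 1, q₋₁ = 0):
  k = 0: a₀ = 10; p₀/q₀ = 10/1; p₀² − 105·q₀² = 100 − 105 = -5.
  k = 1: m = 10, d = 5, a = ⌊(10 + 10)/5⌋ = 4; p/q = (4·10 + 1)/(4·1 + 0) = 41/4; p² − 105·q² = 1681 − 1680 = 1.
  The first convergent with p² − 105·q² = 1 gives the fundamental solution (x₁, y₁) = (41, 4).
Step 2: Apply the recurrence (x_{n+1}, y_{n+1}) = (x₁x_n + 105y₁y_n, x₁y_n + y₁x_n) repeatedly.
  From (x_1, y_1) = (41, 4): x_2 = 41·41 + 105·4·4 = 3361; y_2 = 41·4 + 4·41 = 328.
Step 3: Verify x_2² - 105·y_2² = 11296321 - 11296320 = 1 (should be 1). ✓

(x_1, y_1) = (41, 4); (x_2, y_2) = (3361, 328).


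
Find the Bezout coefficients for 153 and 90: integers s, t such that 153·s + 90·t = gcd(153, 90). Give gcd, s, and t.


Euclidean algorithm on (153, 90) — divide until remainder is 0:
  153 = 1 · 90 + 63
  90 = 1 · 63 + 27
  63 = 2 · 27 + 9
  27 = 3 · 9 + 0
gcd(153, 90) = 9.
Track Bezout coefficients alongside the remainders: start with r₀ = 153 = a·1 + b·0 (s = 1, t = 0) and r₁ = 90 = a·0 + b·1 (s = 0, t = 1); each new remainder r_{k+1} = r_{k-1} − q_k·r_k inherits s_{k+1} = s_{k-1} − q_k·s_k, t_{k+1} = t_{k-1} − q_k·t_k, so r_k = a·s_k + b·t_k at every step:
  q = 1: r = 63, s = 1 − 1·0 = 1, t = 0 − 1·1 = -1  (check: 153·1 + 90·(-1) = 63)
  q = 1: r = 27, s = 0 − 1·1 = -1, t = 1 − 1·(-1) = 2  (check: 153·(-1) + 90·2 = 27)
  q = 2: r = 9, s = 1 − 2·(-1) = 3, t = -1 − 2·2 = -5  (check: 153·3 + 90·(-5) = 9)
The row with r = 9 (the gcd) gives the Bezout coefficients s = 3, t = -5.
Result: 153 · (3) + 90 · (-5) = 9.

gcd(153, 90) = 9; s = 3, t = -5 (check: 153·3 + 90·(-5) = 9).


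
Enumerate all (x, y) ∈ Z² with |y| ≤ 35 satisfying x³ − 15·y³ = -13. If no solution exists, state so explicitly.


The equation is x³ - 15y³ = -13. For fixed y, x³ = 15·y³ − 13, so a solution requires the RHS to be a perfect cube.
Strategy: iterate y from -35 to 35, compute RHS = 15·y³ − 13, and check whether it is a (positive or negative) perfect cube.
Check small values of y:
  y = 0: RHS = -13 is not a perfect cube.
  y = 1: RHS = 2 is not a perfect cube.
  y = -1: RHS = -28 is not a perfect cube.
  y = 2: RHS = 107 is not a perfect cube.
  y = -2: RHS = -133 is not a perfect cube.
  y = 3: RHS = 392 is not a perfect cube.
  y = -3: RHS = -418 is not a perfect cube.
Continuing the search up to |y| = 35 finds no solutions either.
No (x, y) in the scanned range satisfies the equation.

No integer solutions with |y| ≤ 35.


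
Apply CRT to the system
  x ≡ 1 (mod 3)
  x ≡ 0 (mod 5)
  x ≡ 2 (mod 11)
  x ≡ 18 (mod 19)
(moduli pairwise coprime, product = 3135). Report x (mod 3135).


Product of moduli M = 3 · 5 · 11 · 19 = 3135.
Merge one congruence at a time:
  Start: x ≡ 1 (mod 3).
  Combine with x ≡ 0 (mod 5); new modulus lcm = 15.
    Write x = 1 + 3·t and substitute into x ≡ 0 (mod 5): 3·t ≡ 0 − 1 = -1 (mod 5).
    Reduce coefficients mod 5: 3·t ≡ 4 (mod 5).
    The inverse of 3 mod 5 is 2 (since 3·2 = 6 = 1·5 + 1), so t ≡ 2·4 = 8 ≡ 3 (mod 5).
    Then x = 1 + 3·3 = 10, valid modulo lcm(3, 5) = 15: x ≡ 10 (mod 15).
  Combine with x ≡ 2 (mod 11); new modulus lcm = 165.
    Write x = 10 + 15·t and substitute into x ≡ 2 (mod 11): 15·t ≡ 2 − 10 = -8 (mod 11).
    Reduce coefficients mod 11: 4·t ≡ 3 (mod 11).
    The inverse of 4 mod 11 is 3 (since 4·3 = 12 = 1·11 + 1), so t ≡ 3·3 = 9 ≡ 9 (mod 11).
    Then x = 10 + 15·9 = 145, valid modulo lcm(15, 11) = 165: x ≡ 145 (mod 165).
  Combine with x ≡ 18 (mod 19); new modulus lcm = 3135.
    Write x = 145 + 165·t and substitute into x ≡ 18 (mod 19): 165·t ≡ 18 − 145 = -127 (mod 19).
    Reduce coefficients mod 19: 13·t ≡ 6 (mod 19).
    The inverse of 13 mod 19 is 3 (since 13·3 = 39 = 2·19 + 1), so t ≡ 3·6 = 18 ≡ 18 (mod 19).
    Then x = 145 + 165·18 = 3115, valid modulo lcm(165, 19) = 3135: x ≡ 3115 (mod 3135).
Verify against each original: 3115 mod 3 = 1, 3115 mod 5 = 0, 3115 mod 11 = 2, 3115 mod 19 = 18.

x ≡ 3115 (mod 3135).


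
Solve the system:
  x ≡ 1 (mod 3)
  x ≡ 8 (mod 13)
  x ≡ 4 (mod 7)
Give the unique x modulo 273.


Moduli 3, 13, 7 are pairwise coprime; by CRT there is a unique solution modulo M = 3 · 13 · 7 = 273.
Solve pairwise, accumulating the modulus:
  Start with x ≡ 1 (mod 3).
  Combine with x ≡ 8 (mod 13): since gcd(3, 13) = 1, we get a unique residue mod 39.
    Write x = 1 + 3·t and substitute into x ≡ 8 (mod 13): 3·t ≡ 8 − 1 = 7 (mod 13).
    The inverse of 3 mod 13 is 9 (since 3·9 = 27 = 2·13 + 1), so t ≡ 9·7 = 63 ≡ 11 (mod 13).
    Then x = 1 + 3·11 = 34, valid modulo lcm(3, 13) = 39: x ≡ 34 (mod 39).
  Combine with x ≡ 4 (mod 7): since gcd(39, 7) = 1, we get a unique residue mod 273.
    Write x = 34 + 39·t and substitute into x ≡ 4 (mod 7): 39·t ≡ 4 − 34 = -30 (mod 7).
    Reduce coefficients mod 7: 4·t ≡ 5 (mod 7).
    The inverse of 4 mod 7 is 2 (since 4·2 = 8 = 1·7 + 1), so t ≡ 2·5 = 10 ≡ 3 (mod 7).
    Then x = 34 + 39·3 = 151, valid modulo lcm(39, 7) = 273: x ≡ 151 (mod 273).
Verify: 151 mod 3 = 1 ✓, 151 mod 13 = 8 ✓, 151 mod 7 = 4 ✓.

x ≡ 151 (mod 273).


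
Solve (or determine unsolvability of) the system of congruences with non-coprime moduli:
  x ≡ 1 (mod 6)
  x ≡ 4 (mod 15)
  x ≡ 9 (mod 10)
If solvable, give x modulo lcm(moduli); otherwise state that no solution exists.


Moduli 6, 15, 10 are not pairwise coprime, so CRT works modulo lcm(m_i) when all pairwise compatibility conditions hold.
Pairwise compatibility: gcd(m_i, m_j) must divide a_i - a_j for every pair.
Merge one congruence at a time:
  Start: x ≡ 1 (mod 6).
  Combine with x ≡ 4 (mod 15): gcd(6, 15) = 3; 4 - 1 = 3, which IS divisible by 3, so compatible.
    Write x = 1 + 6·t and substitute into x ≡ 4 (mod 15): 6·t ≡ 4 − 1 = 3 (mod 15).
    Divide the congruence (and modulus) by g = 3: 2·t ≡ 1 (mod 5).
    The inverse of 2 mod 5 is 3 (since 2·3 = 6 = 1·5 + 1), so t ≡ 3·1 = 3 ≡ 3 (mod 5).
    Then x = 1 + 6·3 = 19, valid modulo lcm(6, 15) = 30: x ≡ 19 (mod 30).
  Combine with x ≡ 9 (mod 10): gcd(30, 10) = 10; 9 - 19 = -10, which IS divisible by 10, so compatible.
    Write x = 19 + 30·t and substitute into x ≡ 9 (mod 10): 30·t ≡ 9 − 19 = -10 (mod 10).
    Divide the congruence (and modulus) by g = 10: 3·t ≡ -1 (mod 1).
    Modulo 1 every t works; take t = 0.
    Then x = 19 + 30·0 = 19, valid modulo lcm(30, 10) = 30: x ≡ 19 (mod 30).
Verify: 19 mod 6 = 1, 19 mod 15 = 4, 19 mod 10 = 9.

x ≡ 19 (mod 30).


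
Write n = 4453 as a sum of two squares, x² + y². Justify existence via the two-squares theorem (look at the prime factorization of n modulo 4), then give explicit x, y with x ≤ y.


Step 1: Factor n = 4453 = 61 · 73.
Step 2: Check the mod-4 condition on each prime factor: 61 ≡ 1 (mod 4), exponent 1; 73 ≡ 1 (mod 4), exponent 1.
All primes ≡ 3 (mod 4) appear to even exponent (or don't appear), so by the two-squares theorem n IS expressible as a sum of two squares.
Step 3: Build a representation. Here n = 61 · 73 is a product of primes ≡ 1 (mod 4). Each prime p ≡ 1 (mod 4) is itself a sum of two squares; find a² by testing p − a² for a perfect square:
  61: 61 − 1² = 60, 61 − 2² = 57, 61 − 3² = 52, 61 − 4² = 45, 61 − 5² = 36 = 6² ⇒ 61 = 5² + 6².
  73: 73 − 1² = 72, 73 − 2² = 69, 73 − 3² = 64 = 8² ⇒ 73 = 3² + 8².
  Combine using the Brahmagupta–Fibonacci identity (a² + b²)(c² + d²) = (ac − bd)² + (ad + bc)² = (ac + bd)² + (ad − bc)²:
  61 · 73 = 4453: from (5² + 6²)(3² + 8²), take (5·3 − 6·8, 5·8 + 6·3) = (15 − 48, 40 + 18) = (-33, 58); dropping signs (only squares matter) gives (33, 58); check 33² + 58² = 1089 + 3364 = 4453 ✓.
Step 4: Order so x ≤ y and verify: 33² + 58² = 1089 + 3364 = 4453 = n. ✓

n = 4453 = 33² + 58² (one valid representation with x ≤ y).


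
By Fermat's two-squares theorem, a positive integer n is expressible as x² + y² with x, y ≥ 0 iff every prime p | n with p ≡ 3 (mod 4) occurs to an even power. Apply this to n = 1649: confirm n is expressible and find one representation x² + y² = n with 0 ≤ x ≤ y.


Step 1: Factor n = 1649 = 17 · 97.
Step 2: Check the mod-4 condition on each prime factor: 17 ≡ 1 (mod 4), exponent 1; 97 ≡ 1 (mod 4), exponent 1.
All primes ≡ 3 (mod 4) appear to even exponent (or don't appear), so by the two-squares theorem n IS expressible as a sum of two squares.
Step 3: Build a representation. Here n = 17 · 97 is a product of primes ≡ 1 (mod 4). Each prime p ≡ 1 (mod 4) is itself a sum of two squares; find a² by testing p − a² for a perfect square:
  17: 17 − 1² = 16 = 4² ⇒ 17 = 1² + 4².
  97: 97 − 1² = 96, 97 − 2² = 93, 97 − 3² = 88, 97 − 4² = 81 = 9² ⇒ 97 = 4² + 9².
  Combine using the Brahmagupta–Fibonacci identity (a² + b²)(c² + d²) = (ac − bd)² + (ad + bc)² = (ac + bd)² + (ad − bc)²:
  17 · 97 = 1649: from (1² + 4²)(4² + 9²), take (1·4 − 4·9, 1·9 + 4·4) = (4 − 36, 9 + 16) = (-32, 25); dropping signs (only squares matter) gives (32, 25); check 32² + 25² = 1024 + 625 = 1649 ✓.
Step 4: Order so x ≤ y and verify: 25² + 32² = 625 + 1024 = 1649 = n. ✓

n = 1649 = 25² + 32² (one valid representation with x ≤ y).


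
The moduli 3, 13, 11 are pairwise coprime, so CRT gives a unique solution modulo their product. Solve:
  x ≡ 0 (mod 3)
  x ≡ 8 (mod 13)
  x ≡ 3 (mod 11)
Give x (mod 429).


Moduli 3, 13, 11 are pairwise coprime; by CRT there is a unique solution modulo M = 3 · 13 · 11 = 429.
Solve pairwise, accumulating the modulus:
  Start with x ≡ 0 (mod 3).
  Combine with x ≡ 8 (mod 13): since gcd(3, 13) = 1, we get a unique residue mod 39.
    Write x = 0 + 3·t and substitute into x ≡ 8 (mod 13): 3·t ≡ 8 − 0 = 8 (mod 13).
    The inverse of 3 mod 13 is 9 (since 3·9 = 27 = 2·13 + 1), so t ≡ 9·8 = 72 ≡ 7 (mod 13).
    Then x = 0 + 3·7 = 21, valid modulo lcm(3, 13) = 39: x ≡ 21 (mod 39).
  Combine with x ≡ 3 (mod 11): since gcd(39, 11) = 1, we get a unique residue mod 429.
    Write x = 21 + 39·t and substitute into x ≡ 3 (mod 11): 39·t ≡ 3 − 21 = -18 (mod 11).
    Reduce coefficients mod 11: 6·t ≡ 4 (mod 11).
    The inverse of 6 mod 11 is 2 (since 6·2 = 12 = 1·11 + 1), so t ≡ 2·4 = 8 ≡ 8 (mod 11).
    Then x = 21 + 39·8 = 333, valid modulo lcm(39, 11) = 429: x ≡ 333 (mod 429).
Verify: 333 mod 3 = 0 ✓, 333 mod 13 = 8 ✓, 333 mod 11 = 3 ✓.

x ≡ 333 (mod 429).


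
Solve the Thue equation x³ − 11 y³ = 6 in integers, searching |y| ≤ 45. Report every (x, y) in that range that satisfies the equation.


The equation is x³ - 11y³ = 6. For fixed y, x³ = 11·y³ + 6, so a solution requires the RHS to be a perfect cube.
Strategy: iterate y from -45 to 45, compute RHS = 11·y³ + 6, and check whether it is a (positive or negative) perfect cube.
Check small values of y:
  y = 0: RHS = 6 is not a perfect cube.
  y = 1: RHS = 17 is not a perfect cube.
  y = -1: RHS = -5 is not a perfect cube.
  y = 2: RHS = 94 is not a perfect cube.
  y = -2: RHS = -82 is not a perfect cube.
  y = 3: RHS = 303 is not a perfect cube.
  y = -3: RHS = -291 is not a perfect cube.
Continuing the search up to |y| = 45 finds no solutions either.
No (x, y) in the scanned range satisfies the equation.

No integer solutions with |y| ≤ 45.


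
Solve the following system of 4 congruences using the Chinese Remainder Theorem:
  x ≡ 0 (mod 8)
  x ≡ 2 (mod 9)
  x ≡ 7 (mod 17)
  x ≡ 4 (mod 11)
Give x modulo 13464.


Product of moduli M = 8 · 9 · 17 · 11 = 13464.
Merge one congruence at a time:
  Start: x ≡ 0 (mod 8).
  Combine with x ≡ 2 (mod 9); new modulus lcm = 72.
    Write x = 0 + 8·t and substitute into x ≡ 2 (mod 9): 8·t ≡ 2 − 0 = 2 (mod 9).
    The inverse of 8 mod 9 is 8 (since 8·8 = 64 = 7·9 + 1), so t ≡ 8·2 = 16 ≡ 7 (mod 9).
    Then x = 0 + 8·7 = 56, valid modulo lcm(8, 9) = 72: x ≡ 56 (mod 72).
  Combine with x ≡ 7 (mod 17); new modulus lcm = 1224.
    Write x = 56 + 72·t and substitute into x ≡ 7 (mod 17): 72·t ≡ 7 − 56 = -49 (mod 17).
    Reduce coefficients mod 17: 4·t ≡ 2 (mod 17).
    The inverse of 4 mod 17 is 13 (since 4·13 = 52 = 3·17 + 1), so t ≡ 13·2 = 26 ≡ 9 (mod 17).
    Then x = 56 + 72·9 = 704, valid modulo lcm(72, 17) = 1224: x ≡ 704 (mod 1224).
  Combine with x ≡ 4 (mod 11); new modulus lcm = 13464.
    Write x = 704 + 1224·t and substitute into x ≡ 4 (mod 11): 1224·t ≡ 4 − 704 = -700 (mod 11).
    Reduce coefficients mod 11: 3·t ≡ 4 (mod 11).
    The inverse of 3 mod 11 is 4 (since 3·4 = 12 = 1·11 + 1), so t ≡ 4·4 = 16 ≡ 5 (mod 11).
    Then x = 704 + 1224·5 = 6824, valid modulo lcm(1224, 11) = 13464: x ≡ 6824 (mod 13464).
Verify against each original: 6824 mod 8 = 0, 6824 mod 9 = 2, 6824 mod 17 = 7, 6824 mod 11 = 4.

x ≡ 6824 (mod 13464).


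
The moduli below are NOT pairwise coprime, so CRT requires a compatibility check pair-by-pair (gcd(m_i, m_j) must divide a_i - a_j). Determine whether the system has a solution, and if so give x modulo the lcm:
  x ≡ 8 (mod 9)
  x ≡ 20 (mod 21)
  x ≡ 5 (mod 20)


Moduli 9, 21, 20 are not pairwise coprime, so CRT works modulo lcm(m_i) when all pairwise compatibility conditions hold.
Pairwise compatibility: gcd(m_i, m_j) must divide a_i - a_j for every pair.
Merge one congruence at a time:
  Start: x ≡ 8 (mod 9).
  Combine with x ≡ 20 (mod 21): gcd(9, 21) = 3; 20 - 8 = 12, which IS divisible by 3, so compatible.
    Write x = 8 + 9·t and substitute into x ≡ 20 (mod 21): 9·t ≡ 20 − 8 = 12 (mod 21).
    Divide the congruence (and modulus) by g = 3: 3·t ≡ 4 (mod 7).
    The inverse of 3 mod 7 is 5 (since 3·5 = 15 = 2·7 + 1), so t ≡ 5·4 = 20 ≡ 6 (mod 7).
    Then x = 8 + 9·6 = 62, valid modulo lcm(9, 21) = 63: x ≡ 62 (mod 63).
  Combine with x ≡ 5 (mod 20): gcd(63, 20) = 1; 5 - 62 = -57, which IS divisible by 1, so compatible.
    Write x = 62 + 63·t and substitute into x ≡ 5 (mod 20): 63·t ≡ 5 − 62 = -57 (mod 20).
    Reduce coefficients mod 20: 3·t ≡ 3 (mod 20).
    The inverse of 3 mod 20 is 7 (since 3·7 = 21 = 1·20 + 1), so t ≡ 7·3 = 21 ≡ 1 (mod 20).
    Then x = 62 + 63·1 = 125, valid modulo lcm(63, 20) = 1260: x ≡ 125 (mod 1260).
Verify: 125 mod 9 = 8, 125 mod 21 = 20, 125 mod 20 = 5.

x ≡ 125 (mod 1260).


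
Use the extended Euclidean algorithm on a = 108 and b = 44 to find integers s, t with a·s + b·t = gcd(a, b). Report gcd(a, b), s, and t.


Euclidean algorithm on (108, 44) — divide until remainder is 0:
  108 = 2 · 44 + 20
  44 = 2 · 20 + 4
  20 = 5 · 4 + 0
gcd(108, 44) = 4.
Track Bezout coefficients alongside the remainders: start with r₀ = 108 = a·1 + b·0 (s = 1, t = 0) and r₁ = 44 = a·0 + b·1 (s = 0, t = 1); each new remainder r_{k+1} = r_{k-1} − q_k·r_k inherits s_{k+1} = s_{k-1} − q_k·s_k, t_{k+1} = t_{k-1} − q_k·t_k, so r_k = a·s_k + b·t_k at every step:
  q = 2: r = 20, s = 1 − 2·0 = 1, t = 0 − 2·1 = -2  (check: 108·1 + 44·(-2) = 20)
  q = 2: r = 4, s = 0 − 2·1 = -2, t = 1 − 2·(-2) = 5  (check: 108·(-2) + 44·5 = 4)
The row with r = 4 (the gcd) gives the Bezout coefficients s = -2, t = 5.
Result: 108 · (-2) + 44 · (5) = 4.

gcd(108, 44) = 4; s = -2, t = 5 (check: 108·(-2) + 44·5 = 4).


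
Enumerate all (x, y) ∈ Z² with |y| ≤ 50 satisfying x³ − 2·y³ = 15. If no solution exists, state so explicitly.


The equation is x³ - 2y³ = 15. For fixed y, x³ = 2·y³ + 15, so a solution requires the RHS to be a perfect cube.
Strategy: iterate y from -50 to 50, compute RHS = 2·y³ + 15, and check whether it is a (positive or negative) perfect cube.
Check small values of y:
  y = 0: RHS = 15 is not a perfect cube.
  y = 1: RHS = 17 is not a perfect cube.
  y = -1: RHS = 13 is not a perfect cube.
  y = 2: RHS = 31 is not a perfect cube.
  y = -2: RHS = -1 = (-1)³ ⇒ x = -1 works.
  y = 3: RHS = 69 is not a perfect cube.
  y = -3: RHS = -39 is not a perfect cube.
Continuing the search up to |y| = 50 finds no further solutions beyond those listed.
Collected solutions: (-1, -2).

Solutions (with |y| ≤ 50): (-1, -2).


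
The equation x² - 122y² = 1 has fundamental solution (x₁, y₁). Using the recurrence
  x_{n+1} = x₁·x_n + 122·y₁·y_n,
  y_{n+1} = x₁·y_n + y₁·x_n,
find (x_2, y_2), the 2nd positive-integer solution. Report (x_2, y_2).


Step 1: Find the fundamental solution (x₁, y₁) of x² - 122y² = 1.
  Expand √122 as a continued fraction. a₀ = ⌊√122⌋ = 11; iterate m_{k+1} = d_k·a_k − m_k, d_{k+1} = (122 − m_{k+1}²)/d_k, a_{k+1} = ⌊(a₀ + m_{k+1})/d_{k+1}⌋ (starting m₀ = 0, d₀ = 1), with convergents p_k = a_k·p_{k-1} + p_{k-2}, q_k = a_k·q_{k-1} + q_{k-2} (p₋₁ = 1, q₋₁ = 0):
  k = 0: a₀ = 11; p₀/q₀ = 11/1; p₀² − 122·q₀² = 121 − 122 = -1.
  k = 1: m = 11, d = 1, a = ⌊(11 + 11)/1⌋ = 22; p/q = (22·11 + 1)/(22·1 + 0) = 243/22; p² − 122·q² = 59049 − 59048 = 1.
  The first convergent with p² − 122·q² = 1 gives the fundamental solution (x₁, y₁) = (243, 22).
Step 2: Apply the recurrence (x_{n+1}, y_{n+1}) = (x₁x_n + 122y₁y_n, x₁y_n + y₁x_n) repeatedly.
  From (x_1, y_1) = (243, 22): x_2 = 243·243 + 122·22·22 = 118097; y_2 = 243·22 + 22·243 = 10692.
Step 3: Verify x_2² - 122·y_2² = 13946901409 - 13946901408 = 1 (should be 1). ✓

(x_1, y_1) = (243, 22); (x_2, y_2) = (118097, 10692).


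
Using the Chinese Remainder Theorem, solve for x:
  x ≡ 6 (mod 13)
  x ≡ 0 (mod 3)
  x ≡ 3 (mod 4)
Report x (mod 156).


Moduli 13, 3, 4 are pairwise coprime; by CRT there is a unique solution modulo M = 13 · 3 · 4 = 156.
Solve pairwise, accumulating the modulus:
  Start with x ≡ 6 (mod 13).
  Combine with x ≡ 0 (mod 3): since gcd(13, 3) = 1, we get a unique residue mod 39.
    Write x = 6 + 13·t and substitute into x ≡ 0 (mod 3): 13·t ≡ 0 − 6 = -6 (mod 3).
    Reduce coefficients mod 3: 1·t ≡ 0 (mod 3).
    So t ≡ 0 (mod 3).
    Then x = 6 + 13·0 = 6, valid modulo lcm(13, 3) = 39: x ≡ 6 (mod 39).
  Combine with x ≡ 3 (mod 4): since gcd(39, 4) = 1, we get a unique residue mod 156.
    Write x = 6 + 39·t and substitute into x ≡ 3 (mod 4): 39·t ≡ 3 − 6 = -3 (mod 4).
    Reduce coefficients mod 4: 3·t ≡ 1 (mod 4).
    The inverse of 3 mod 4 is 3 (since 3·3 = 9 = 2·4 + 1), so t ≡ 3·1 = 3 ≡ 3 (mod 4).
    Then x = 6 + 39·3 = 123, valid modulo lcm(39, 4) = 156: x ≡ 123 (mod 156).
Verify: 123 mod 13 = 6 ✓, 123 mod 3 = 0 ✓, 123 mod 4 = 3 ✓.

x ≡ 123 (mod 156).


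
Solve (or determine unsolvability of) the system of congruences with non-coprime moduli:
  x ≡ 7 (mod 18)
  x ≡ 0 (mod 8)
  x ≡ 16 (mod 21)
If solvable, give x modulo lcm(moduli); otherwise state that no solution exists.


Moduli 18, 8, 21 are not pairwise coprime, so CRT works modulo lcm(m_i) when all pairwise compatibility conditions hold.
Pairwise compatibility: gcd(m_i, m_j) must divide a_i - a_j for every pair.
Merge one congruence at a time:
  Start: x ≡ 7 (mod 18).
  Combine with x ≡ 0 (mod 8): gcd(18, 8) = 2, and 0 - 7 = -7 is NOT divisible by 2.
    ⇒ system is inconsistent (no integer solution).

No solution (the system is inconsistent).


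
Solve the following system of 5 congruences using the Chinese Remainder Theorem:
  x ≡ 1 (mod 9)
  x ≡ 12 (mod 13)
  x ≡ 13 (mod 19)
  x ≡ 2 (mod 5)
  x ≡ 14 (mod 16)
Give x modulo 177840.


Product of moduli M = 9 · 13 · 19 · 5 · 16 = 177840.
Merge one congruence at a time:
  Start: x ≡ 1 (mod 9).
  Combine with x ≡ 12 (mod 13); new modulus lcm = 117.
    Write x = 1 + 9·t and substitute into x ≡ 12 (mod 13): 9·t ≡ 12 − 1 = 11 (mod 13).
    The inverse of 9 mod 13 is 3 (since 9·3 = 27 = 2·13 + 1), so t ≡ 3·11 = 33 ≡ 7 (mod 13).
    Then x = 1 + 9·7 = 64, valid modulo lcm(9, 13) = 117: x ≡ 64 (mod 117).
  Combine with x ≡ 13 (mod 19); new modulus lcm = 2223.
    Write x = 64 + 117·t and substitute into x ≡ 13 (mod 19): 117·t ≡ 13 − 64 = -51 (mod 19).
    Reduce coefficients mod 19: 3·t ≡ 6 (mod 19).
    The inverse of 3 mod 19 is 13 (since 3·13 = 39 = 2·19 + 1), so t ≡ 13·6 = 78 ≡ 2 (mod 19).
    Then x = 64 + 117·2 = 298, valid modulo lcm(117, 19) = 2223: x ≡ 298 (mod 2223).
  Combine with x ≡ 2 (mod 5); new modulus lcm = 11115.
    Write x = 298 + 2223·t and substitute into x ≡ 2 (mod 5): 2223·t ≡ 2 − 298 = -296 (mod 5).
    Reduce coefficients mod 5: 3·t ≡ 4 (mod 5).
    The inverse of 3 mod 5 is 2 (since 3·2 = 6 = 1·5 + 1), so t ≡ 2·4 = 8 ≡ 3 (mod 5).
    Then x = 298 + 2223·3 = 6967, valid modulo lcm(2223, 5) = 11115: x ≡ 6967 (mod 11115).
  Combine with x ≡ 14 (mod 16); new modulus lcm = 177840.
    Write x = 6967 + 11115·t and substitute into x ≡ 14 (mod 16): 11115·t ≡ 14 − 6967 = -6953 (mod 16).
    Reduce coefficients mod 16: 11·t ≡ 7 (mod 16).
    The inverse of 11 mod 16 is 3 (since 11·3 = 33 = 2·16 + 1), so t ≡ 3·7 = 21 ≡ 5 (mod 16).
    Then x = 6967 + 11115·5 = 62542, valid modulo lcm(11115, 16) = 177840: x ≡ 62542 (mod 177840).
Verify against each original: 62542 mod 9 = 1, 62542 mod 13 = 12, 62542 mod 19 = 13, 62542 mod 5 = 2, 62542 mod 16 = 14.

x ≡ 62542 (mod 177840).


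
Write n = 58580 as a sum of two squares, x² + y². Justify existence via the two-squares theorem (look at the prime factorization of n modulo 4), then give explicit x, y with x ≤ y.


Step 1: Factor n = 58580 = 2^2 · 5 · 29 · 101.
Step 2: Check the mod-4 condition on each prime factor: 2 = 2 (special); 5 ≡ 1 (mod 4), exponent 1; 29 ≡ 1 (mod 4), exponent 1; 101 ≡ 1 (mod 4), exponent 1.
All primes ≡ 3 (mod 4) appear to even exponent (or don't appear), so by the two-squares theorem n IS expressible as a sum of two squares.
Step 3: Build a representation. Group n = k² · m with k = 2 and m = 5 · 29 · 101 = 14645 (a product of primes ≡ 1 (mod 4)); a representation of m scales to one of n via (k·x)² + (k·y)² = k²(x² + y²). Each prime p ≡ 1 (mod 4) is itself a sum of two squares; find a² by testing p − a² for a perfect square:
  5: 5 − 1² = 4 = 2² ⇒ 5 = 1² + 2².
  29: 29 − 1² = 28, 29 − 2² = 25 = 5² ⇒ 29 = 2² + 5².
  101: 101 − 1² = 100 = 10² ⇒ 101 = 1² + 10².
  Combine using the Brahmagupta–Fibonacci identity (a² + b²)(c² + d²) = (ac − bd)² + (ad + bc)² = (ac + bd)² + (ad − bc)²:
  5 · 29 = 145: from (1² + 2²)(2² + 5²), take (1·2 − 2·5, 1·5 + 2·2) = (2 − 10, 5 + 4) = (-8, 9); dropping signs (only squares matter) gives (8, 9); check 8² + 9² = 64 + 81 = 145 ✓.
  145 · 101 = 14645: from (8² + 9²)(1² + 10²), take (8·1 − 9·10, 8·10 + 9·1) = (8 − 90, 80 + 9) = (-82, 89); dropping signs (only squares matter) gives (82, 89); check 82² + 89² = 6724 + 7921 = 14645 ✓.
  Scale by k = 2: (2·82, 2·89) = (164, 178).
Step 4: Order so x ≤ y and verify: 164² + 178² = 26896 + 31684 = 58580 = n. ✓

n = 58580 = 164² + 178² (one valid representation with x ≤ y).


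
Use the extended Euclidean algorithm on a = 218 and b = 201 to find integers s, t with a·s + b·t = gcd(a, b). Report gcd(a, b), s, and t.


Euclidean algorithm on (218, 201) — divide until remainder is 0:
  218 = 1 · 201 + 17
  201 = 11 · 17 + 14
  17 = 1 · 14 + 3
  14 = 4 · 3 + 2
  3 = 1 · 2 + 1
  2 = 2 · 1 + 0
gcd(218, 201) = 1.
Track Bezout coefficients alongside the remainders: start with r₀ = 218 = a·1 + b·0 (s = 1, t = 0) and r₁ = 201 = a·0 + b·1 (s = 0, t = 1); each new remainder r_{k+1} = r_{k-1} − q_k·r_k inherits s_{k+1} = s_{k-1} − q_k·s_k, t_{k+1} = t_{k-1} − q_k·t_k, so r_k = a·s_k + b·t_k at every step:
  q = 1: r = 17, s = 1 − 1·0 = 1, t = 0 − 1·1 = -1  (check: 218·1 + 201·(-1) = 17)
  q = 11: r = 14, s = 0 − 11·1 = -11, t = 1 − 11·(-1) = 12  (check: 218·(-11) + 201·12 = 14)
  q = 1: r = 3, s = 1 − 1·(-11) = 12, t = -1 − 1·12 = -13  (check: 218·12 + 201·(-13) = 3)
  q = 4: r = 2, s = -11 − 4·12 = -59, t = 12 − 4·(-13) = 64  (check: 218·(-59) + 201·64 = 2)
  q = 1: r = 1, s = 12 − 1·(-59) = 71, t = -13 − 1·64 = -77  (check: 218·71 + 201·(-77) = 1)
The row with r = 1 (the gcd) gives the Bezout coefficients s = 71, t = -77.
Result: 218 · (71) + 201 · (-77) = 1.

gcd(218, 201) = 1; s = 71, t = -77 (check: 218·71 + 201·(-77) = 1).


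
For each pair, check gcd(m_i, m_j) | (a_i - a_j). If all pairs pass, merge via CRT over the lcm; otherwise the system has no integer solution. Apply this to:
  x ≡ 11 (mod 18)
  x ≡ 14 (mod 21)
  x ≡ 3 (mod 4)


Moduli 18, 21, 4 are not pairwise coprime, so CRT works modulo lcm(m_i) when all pairwise compatibility conditions hold.
Pairwise compatibility: gcd(m_i, m_j) must divide a_i - a_j for every pair.
Merge one congruence at a time:
  Start: x ≡ 11 (mod 18).
  Combine with x ≡ 14 (mod 21): gcd(18, 21) = 3; 14 - 11 = 3, which IS divisible by 3, so compatible.
    Write x = 11 + 18·t and substitute into x ≡ 14 (mod 21): 18·t ≡ 14 − 11 = 3 (mod 21).
    Divide the congruence (and modulus) by g = 3: 6·t ≡ 1 (mod 7).
    The inverse of 6 mod 7 is 6 (since 6·6 = 36 = 5·7 + 1), so t ≡ 6·1 = 6 ≡ 6 (mod 7).
    Then x = 11 + 18·6 = 119, valid modulo lcm(18, 21) = 126: x ≡ 119 (mod 126).
  Combine with x ≡ 3 (mod 4): gcd(126, 4) = 2; 3 - 119 = -116, which IS divisible by 2, so compatible.
    Write x = 119 + 126·t and substitute into x ≡ 3 (mod 4): 126·t ≡ 3 − 119 = -116 (mod 4).
    Divide the congruence (and modulus) by g = 2: 63·t ≡ -58 (mod 2).
    Reduce coefficients mod 2: 1·t ≡ 0 (mod 2).
    So t ≡ 0 (mod 2).
    Then x = 119 + 126·0 = 119, valid modulo lcm(126, 4) = 252: x ≡ 119 (mod 252).
Verify: 119 mod 18 = 11, 119 mod 21 = 14, 119 mod 4 = 3.

x ≡ 119 (mod 252).


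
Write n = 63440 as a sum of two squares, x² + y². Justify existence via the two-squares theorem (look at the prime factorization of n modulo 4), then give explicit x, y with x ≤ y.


Step 1: Factor n = 63440 = 2^4 · 5 · 13 · 61.
Step 2: Check the mod-4 condition on each prime factor: 2 = 2 (special); 5 ≡ 1 (mod 4), exponent 1; 13 ≡ 1 (mod 4), exponent 1; 61 ≡ 1 (mod 4), exponent 1.
All primes ≡ 3 (mod 4) appear to even exponent (or don't appear), so by the two-squares theorem n IS expressible as a sum of two squares.
Step 3: Build a representation. Group n = k² · m with k = 4 and m = 5 · 13 · 61 = 3965 (a product of primes ≡ 1 (mod 4)); a representation of m scales to one of n via (k·x)² + (k·y)² = k²(x² + y²). Each prime p ≡ 1 (mod 4) is itself a sum of two squares; find a² by testing p − a² for a perfect square:
  5: 5 − 1² = 4 = 2² ⇒ 5 = 1² + 2².
  13: 13 − 1² = 12, 13 − 2² = 9 = 3² ⇒ 13 = 2² + 3².
  61: 61 − 1² = 60, 61 − 2² = 57, 61 − 3² = 52, 61 − 4² = 45, 61 − 5² = 36 = 6² ⇒ 61 = 5² + 6².
  Combine using the Brahmagupta–Fibonacci identity (a² + b²)(c² + d²) = (ac − bd)² + (ad + bc)² = (ac + bd)² + (ad − bc)²:
  5 · 13 = 65: from (1² + 2²)(2² + 3²), take (1·2 − 2·3, 1·3 + 2·2) = (2 − 6, 3 + 4) = (-4, 7); dropping signs (only squares matter) gives (4, 7); check 4² + 7² = 16 + 49 = 65 ✓.
  65 · 61 = 3965: from (4² + 7²)(5² + 6²), take (4·5 − 7·6, 4·6 + 7·5) = (20 − 42, 24 + 35) = (-22, 59); dropping signs (only squares matter) gives (22, 59); check 22² + 59² = 484 + 3481 = 3965 ✓.
  Scale by k = 4: (4·22, 4·59) = (88, 236).
Step 4: Order so x ≤ y and verify: 88² + 236² = 7744 + 55696 = 63440 = n. ✓

n = 63440 = 88² + 236² (one valid representation with x ≤ y).


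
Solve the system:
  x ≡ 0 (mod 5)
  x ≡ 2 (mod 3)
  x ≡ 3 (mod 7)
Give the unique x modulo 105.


Moduli 5, 3, 7 are pairwise coprime; by CRT there is a unique solution modulo M = 5 · 3 · 7 = 105.
Solve pairwise, accumulating the modulus:
  Start with x ≡ 0 (mod 5).
  Combine with x ≡ 2 (mod 3): since gcd(5, 3) = 1, we get a unique residue mod 15.
    Write x = 0 + 5·t and substitute into x ≡ 2 (mod 3): 5·t ≡ 2 − 0 = 2 (mod 3).
    Reduce coefficients mod 3: 2·t ≡ 2 (mod 3).
    The inverse of 2 mod 3 is 2 (since 2·2 = 4 = 1·3 + 1), so t ≡ 2·2 = 4 ≡ 1 (mod 3).
    Then x = 0 + 5·1 = 5, valid modulo lcm(5, 3) = 15: x ≡ 5 (mod 15).
  Combine with x ≡ 3 (mod 7): since gcd(15, 7) = 1, we get a unique residue mod 105.
    Write x = 5 + 15·t and substitute into x ≡ 3 (mod 7): 15·t ≡ 3 − 5 = -2 (mod 7).
    Reduce coefficients mod 7: 1·t ≡ 5 (mod 7).
    So t ≡ 5 (mod 7).
    Then x = 5 + 15·5 = 80, valid modulo lcm(15, 7) = 105: x ≡ 80 (mod 105).
Verify: 80 mod 5 = 0 ✓, 80 mod 3 = 2 ✓, 80 mod 7 = 3 ✓.

x ≡ 80 (mod 105).


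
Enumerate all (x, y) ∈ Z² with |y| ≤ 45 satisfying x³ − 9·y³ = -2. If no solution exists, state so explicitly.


The equation is x³ - 9y³ = -2. For fixed y, x³ = 9·y³ − 2, so a solution requires the RHS to be a perfect cube.
Strategy: iterate y from -45 to 45, compute RHS = 9·y³ − 2, and check whether it is a (positive or negative) perfect cube.
Check small values of y:
  y = 0: RHS = -2 is not a perfect cube.
  y = 1: RHS = 7 is not a perfect cube.
  y = -1: RHS = -11 is not a perfect cube.
  y = 2: RHS = 70 is not a perfect cube.
  y = -2: RHS = -74 is not a perfect cube.
  y = 3: RHS = 241 is not a perfect cube.
  y = -3: RHS = -245 is not a perfect cube.
Continuing the search up to |y| = 45 finds no solutions either.
No (x, y) in the scanned range satisfies the equation.

No integer solutions with |y| ≤ 45.


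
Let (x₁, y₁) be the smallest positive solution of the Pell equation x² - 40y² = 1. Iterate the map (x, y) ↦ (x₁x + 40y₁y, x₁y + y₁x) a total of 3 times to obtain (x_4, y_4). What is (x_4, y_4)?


Step 1: Find the fundamental solution (x₁, y₁) of x² - 40y² = 1.
  Expand √40 as a continued fraction. a₀ = ⌊√40⌋ = 6; iterate m_{k+1} = d_k·a_k − m_k, d_{k+1} = (40 − m_{k+1}²)/d_k, a_{k+1} = ⌊(a₀ + m_{k+1})/d_{k+1}⌋ (starting m₀ = 0, d₀ = 1), with convergents p_k = a_k·p_{k-1} + p_{k-2}, q_k = a_k·q_{k-1} + q_{k-2} (p₋₁ = 1, q₋₁ = 0):
  k = 0: a₀ = 6; p₀/q₀ = 6/1; p₀² − 40·q₀² = 36 − 40 = -4.
  k = 1: m = 6, d = 4, a = ⌊(6 + 6)/4⌋ = 3; p/q = (3·6 + 1)/(3·1 + 0) = 19/3; p² − 40·q² = 361 − 360 = 1.
  The first convergent with p² − 40·q² = 1 gives the fundamental solution (x₁, y₁) = (19, 3).
Step 2: Apply the recurrence (x_{n+1}, y_{n+1}) = (x₁x_n + 40y₁y_n, x₁y_n + y₁x_n) repeatedly.
  From (x_1, y_1) = (19, 3): x_2 = 19·19 + 40·3·3 = 721; y_2 = 19·3 + 3·19 = 114.
  From (x_2, y_2) = (721, 114): x_3 = 19·721 + 40·3·114 = 27379; y_3 = 19·114 + 3·721 = 4329.
  From (x_3, y_3) = (27379, 4329): x_4 = 19·27379 + 40·3·4329 = 1039681; y_4 = 19·4329 + 3·27379 = 164388.
Step 3: Verify x_4² - 40·y_4² = 1080936581761 - 1080936581760 = 1 (should be 1). ✓

(x_1, y_1) = (19, 3); (x_4, y_4) = (1039681, 164388).


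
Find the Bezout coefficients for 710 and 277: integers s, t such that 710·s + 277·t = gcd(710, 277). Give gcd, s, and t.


Euclidean algorithm on (710, 277) — divide until remainder is 0:
  710 = 2 · 277 + 156
  277 = 1 · 156 + 121
  156 = 1 · 121 + 35
  121 = 3 · 35 + 16
  35 = 2 · 16 + 3
  16 = 5 · 3 + 1
  3 = 3 · 1 + 0
gcd(710, 277) = 1.
Track Bezout coefficients alongside the remainders: start with r₀ = 710 = a·1 + b·0 (s = 1, t = 0) and r₁ = 277 = a·0 + b·1 (s = 0, t = 1); each new remainder r_{k+1} = r_{k-1} − q_k·r_k inherits s_{k+1} = s_{k-1} − q_k·s_k, t_{k+1} = t_{k-1} − q_k·t_k, so r_k = a·s_k + b·t_k at every step:
  q = 2: r = 156, s = 1 − 2·0 = 1, t = 0 − 2·1 = -2  (check: 710·1 + 277·(-2) = 156)
  q = 1: r = 121, s = 0 − 1·1 = -1, t = 1 − 1·(-2) = 3  (check: 710·(-1) + 277·3 = 121)
  q = 1: r = 35, s = 1 − 1·(-1) = 2, t = -2 − 1·3 = -5  (check: 710·2 + 277·(-5) = 35)
  q = 3: r = 16, s = -1 − 3·2 = -7, t = 3 − 3·(-5) = 18  (check: 710·(-7) + 277·18 = 16)
  q = 2: r = 3, s = 2 − 2·(-7) = 16, t = -5 − 2·18 = -41  (check: 710·16 + 277·(-41) = 3)
  q = 5: r = 1, s = -7 − 5·16 = -87, t = 18 − 5·(-41) = 223  (check: 710·(-87) + 277·223 = 1)
The row with r = 1 (the gcd) gives the Bezout coefficients s = -87, t = 223.
Result: 710 · (-87) + 277 · (223) = 1.

gcd(710, 277) = 1; s = -87, t = 223 (check: 710·(-87) + 277·223 = 1).


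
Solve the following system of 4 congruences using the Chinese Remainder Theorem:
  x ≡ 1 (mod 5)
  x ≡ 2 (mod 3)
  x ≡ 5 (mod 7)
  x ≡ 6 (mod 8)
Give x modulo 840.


Product of moduli M = 5 · 3 · 7 · 8 = 840.
Merge one congruence at a time:
  Start: x ≡ 1 (mod 5).
  Combine with x ≡ 2 (mod 3); new modulus lcm = 15.
    Write x = 1 + 5·t and substitute into x ≡ 2 (mod 3): 5·t ≡ 2 − 1 = 1 (mod 3).
    Reduce coefficients mod 3: 2·t ≡ 1 (mod 3).
    The inverse of 2 mod 3 is 2 (since 2·2 = 4 = 1·3 + 1), so t ≡ 2·1 = 2 ≡ 2 (mod 3).
    Then x = 1 + 5·2 = 11, valid modulo lcm(5, 3) = 15: x ≡ 11 (mod 15).
  Combine with x ≡ 5 (mod 7); new modulus lcm = 105.
    Write x = 11 + 15·t and substitute into x ≡ 5 (mod 7): 15·t ≡ 5 − 11 = -6 (mod 7).
    Reduce coefficients mod 7: 1·t ≡ 1 (mod 7).
    So t ≡ 1 (mod 7).
    Then x = 11 + 15·1 = 26, valid modulo lcm(15, 7) = 105: x ≡ 26 (mod 105).
  Combine with x ≡ 6 (mod 8); new modulus lcm = 840.
    Write x = 26 + 105·t and substitute into x ≡ 6 (mod 8): 105·t ≡ 6 − 26 = -20 (mod 8).
    Reduce coefficients mod 8: 1·t ≡ 4 (mod 8).
    So t ≡ 4 (mod 8).
    Then x = 26 + 105·4 = 446, valid modulo lcm(105, 8) = 840: x ≡ 446 (mod 840).
Verify against each original: 446 mod 5 = 1, 446 mod 3 = 2, 446 mod 7 = 5, 446 mod 8 = 6.

x ≡ 446 (mod 840).
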